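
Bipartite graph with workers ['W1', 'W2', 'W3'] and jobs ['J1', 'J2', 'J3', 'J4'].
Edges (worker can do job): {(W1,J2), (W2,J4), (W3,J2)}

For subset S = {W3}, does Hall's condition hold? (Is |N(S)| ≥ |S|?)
Yes: |N(S)| = 1, |S| = 1

Subset S = {W3}
Neighbors N(S) = {J2}

|N(S)| = 1, |S| = 1
Hall's condition: |N(S)| ≥ |S| is satisfied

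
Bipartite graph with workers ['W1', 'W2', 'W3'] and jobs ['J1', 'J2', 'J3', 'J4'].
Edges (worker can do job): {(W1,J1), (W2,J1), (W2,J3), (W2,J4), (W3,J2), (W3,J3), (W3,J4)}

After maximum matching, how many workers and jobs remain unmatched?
Unmatched: 0 workers, 1 jobs

Maximum matching size: 3
Workers: 3 total, 3 matched, 0 unmatched
Jobs: 4 total, 3 matched, 1 unmatched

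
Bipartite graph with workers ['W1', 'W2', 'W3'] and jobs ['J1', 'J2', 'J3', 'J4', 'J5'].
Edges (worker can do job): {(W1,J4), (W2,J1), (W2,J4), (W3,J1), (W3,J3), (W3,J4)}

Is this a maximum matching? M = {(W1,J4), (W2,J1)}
No, size 2 is not maximum

Proposed matching has size 2.
Maximum matching size for this graph: 3.

This is NOT maximum - can be improved to size 3.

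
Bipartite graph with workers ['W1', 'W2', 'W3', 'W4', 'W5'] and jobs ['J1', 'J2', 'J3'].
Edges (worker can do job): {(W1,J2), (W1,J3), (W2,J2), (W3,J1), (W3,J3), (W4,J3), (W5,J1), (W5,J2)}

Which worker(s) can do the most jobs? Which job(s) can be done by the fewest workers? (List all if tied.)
Most versatile: W1, W3, W5 (2 jobs); Least covered: J1 (2 workers)

Worker degrees (jobs they can do): W1:2, W2:1, W3:2, W4:1, W5:2
Job degrees (workers who can do it): J1:2, J2:3, J3:3

Maximum worker degree is 2, achieved by: W1, W3, W5
Minimum job degree is 2, achieved by: J1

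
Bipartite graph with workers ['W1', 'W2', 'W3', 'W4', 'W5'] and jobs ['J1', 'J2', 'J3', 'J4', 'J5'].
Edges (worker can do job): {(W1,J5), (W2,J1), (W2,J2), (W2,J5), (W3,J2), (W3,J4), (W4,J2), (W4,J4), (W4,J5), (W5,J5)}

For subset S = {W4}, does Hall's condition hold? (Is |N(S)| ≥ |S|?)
Yes: |N(S)| = 3, |S| = 1

Subset S = {W4}
Neighbors N(S) = {J2, J4, J5}

|N(S)| = 3, |S| = 1
Hall's condition: |N(S)| ≥ |S| is satisfied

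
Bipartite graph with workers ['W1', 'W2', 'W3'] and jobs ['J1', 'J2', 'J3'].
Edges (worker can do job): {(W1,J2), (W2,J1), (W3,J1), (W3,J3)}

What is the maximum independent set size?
Maximum independent set = 3

By König's theorem:
- Min vertex cover = Max matching = 3
- Max independent set = Total vertices - Min vertex cover
- Max independent set = 6 - 3 = 3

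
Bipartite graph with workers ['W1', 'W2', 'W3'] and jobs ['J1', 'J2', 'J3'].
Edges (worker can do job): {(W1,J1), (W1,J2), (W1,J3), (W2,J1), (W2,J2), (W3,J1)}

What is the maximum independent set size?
Maximum independent set = 3

By König's theorem:
- Min vertex cover = Max matching = 3
- Max independent set = Total vertices - Min vertex cover
- Max independent set = 6 - 3 = 3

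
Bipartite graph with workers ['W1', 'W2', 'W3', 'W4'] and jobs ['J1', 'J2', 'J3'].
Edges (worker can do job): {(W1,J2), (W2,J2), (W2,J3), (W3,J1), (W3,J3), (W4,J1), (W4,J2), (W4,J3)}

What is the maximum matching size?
Maximum matching size = 3

Maximum matching: {(W1,J2), (W3,J3), (W4,J1)}
Size: 3

This assigns 3 workers to 3 distinct jobs.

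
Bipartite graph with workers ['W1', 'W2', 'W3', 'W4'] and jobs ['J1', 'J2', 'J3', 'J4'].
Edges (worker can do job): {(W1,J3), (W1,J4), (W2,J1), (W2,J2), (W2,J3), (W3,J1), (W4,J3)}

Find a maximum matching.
Matching: {(W1,J4), (W2,J2), (W3,J1), (W4,J3)}

Maximum matching (size 4):
  W1 → J4
  W2 → J2
  W3 → J1
  W4 → J3

Each worker is assigned to at most one job, and each job to at most one worker.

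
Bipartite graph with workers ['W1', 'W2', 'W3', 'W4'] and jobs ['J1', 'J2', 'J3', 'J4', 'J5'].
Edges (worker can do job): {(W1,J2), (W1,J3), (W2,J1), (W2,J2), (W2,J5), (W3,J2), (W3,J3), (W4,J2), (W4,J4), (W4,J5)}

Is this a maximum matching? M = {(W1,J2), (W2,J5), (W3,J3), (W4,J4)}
Yes, size 4 is maximum

Proposed matching has size 4.
Maximum matching size for this graph: 4.

This is a maximum matching.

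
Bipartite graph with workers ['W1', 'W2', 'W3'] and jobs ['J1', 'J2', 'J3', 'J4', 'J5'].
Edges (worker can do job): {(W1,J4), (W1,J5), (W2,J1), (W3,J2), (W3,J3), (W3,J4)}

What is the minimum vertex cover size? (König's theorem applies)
Minimum vertex cover size = 3

By König's theorem: in bipartite graphs,
min vertex cover = max matching = 3

Maximum matching has size 3, so minimum vertex cover also has size 3.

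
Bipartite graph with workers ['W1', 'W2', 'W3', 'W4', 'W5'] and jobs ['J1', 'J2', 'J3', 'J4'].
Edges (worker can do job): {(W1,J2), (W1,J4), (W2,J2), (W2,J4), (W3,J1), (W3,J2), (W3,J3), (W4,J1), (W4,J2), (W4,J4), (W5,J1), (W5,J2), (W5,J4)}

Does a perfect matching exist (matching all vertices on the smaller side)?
Yes, perfect matching exists (size 4)

Perfect matching: {(W1,J2), (W3,J3), (W4,J4), (W5,J1)}
All 4 vertices on the smaller side are matched.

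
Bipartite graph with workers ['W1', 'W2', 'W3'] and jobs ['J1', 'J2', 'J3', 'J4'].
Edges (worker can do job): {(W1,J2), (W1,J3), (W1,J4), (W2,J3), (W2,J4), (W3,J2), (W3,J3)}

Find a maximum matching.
Matching: {(W1,J2), (W2,J4), (W3,J3)}

Maximum matching (size 3):
  W1 → J2
  W2 → J4
  W3 → J3

Each worker is assigned to at most one job, and each job to at most one worker.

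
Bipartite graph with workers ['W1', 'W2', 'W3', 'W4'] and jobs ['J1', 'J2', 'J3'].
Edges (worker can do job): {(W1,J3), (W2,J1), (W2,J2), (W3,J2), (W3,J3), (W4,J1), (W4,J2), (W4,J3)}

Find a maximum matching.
Matching: {(W2,J1), (W3,J3), (W4,J2)}

Maximum matching (size 3):
  W2 → J1
  W3 → J3
  W4 → J2

Each worker is assigned to at most one job, and each job to at most one worker.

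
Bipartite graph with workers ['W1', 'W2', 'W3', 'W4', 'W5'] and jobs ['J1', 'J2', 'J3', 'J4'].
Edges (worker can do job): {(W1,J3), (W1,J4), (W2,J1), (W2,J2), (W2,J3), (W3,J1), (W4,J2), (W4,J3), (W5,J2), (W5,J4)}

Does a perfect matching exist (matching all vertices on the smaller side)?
Yes, perfect matching exists (size 4)

Perfect matching: {(W1,J3), (W3,J1), (W4,J2), (W5,J4)}
All 4 vertices on the smaller side are matched.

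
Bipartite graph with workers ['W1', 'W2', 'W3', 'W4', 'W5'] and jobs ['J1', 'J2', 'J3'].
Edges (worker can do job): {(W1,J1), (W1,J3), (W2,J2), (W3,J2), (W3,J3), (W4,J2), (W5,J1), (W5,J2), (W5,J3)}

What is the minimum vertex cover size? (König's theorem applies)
Minimum vertex cover size = 3

By König's theorem: in bipartite graphs,
min vertex cover = max matching = 3

Maximum matching has size 3, so minimum vertex cover also has size 3.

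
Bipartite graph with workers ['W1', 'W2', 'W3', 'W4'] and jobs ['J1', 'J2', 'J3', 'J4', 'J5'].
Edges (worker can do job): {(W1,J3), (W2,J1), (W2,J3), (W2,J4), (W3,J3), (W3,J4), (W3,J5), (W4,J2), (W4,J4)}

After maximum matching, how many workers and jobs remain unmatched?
Unmatched: 0 workers, 1 jobs

Maximum matching size: 4
Workers: 4 total, 4 matched, 0 unmatched
Jobs: 5 total, 4 matched, 1 unmatched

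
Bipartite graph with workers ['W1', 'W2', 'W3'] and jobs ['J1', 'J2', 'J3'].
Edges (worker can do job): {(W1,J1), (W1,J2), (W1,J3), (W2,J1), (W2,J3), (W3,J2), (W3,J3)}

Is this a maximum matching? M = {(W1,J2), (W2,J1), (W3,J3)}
Yes, size 3 is maximum

Proposed matching has size 3.
Maximum matching size for this graph: 3.

This is a maximum matching.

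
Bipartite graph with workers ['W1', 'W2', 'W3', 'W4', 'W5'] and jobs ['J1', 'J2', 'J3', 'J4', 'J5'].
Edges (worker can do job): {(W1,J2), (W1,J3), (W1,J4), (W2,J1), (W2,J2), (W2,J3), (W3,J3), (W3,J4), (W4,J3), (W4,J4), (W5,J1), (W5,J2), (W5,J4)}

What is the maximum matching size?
Maximum matching size = 4

Maximum matching: {(W2,J1), (W3,J3), (W4,J4), (W5,J2)}
Size: 4

This assigns 4 workers to 4 distinct jobs.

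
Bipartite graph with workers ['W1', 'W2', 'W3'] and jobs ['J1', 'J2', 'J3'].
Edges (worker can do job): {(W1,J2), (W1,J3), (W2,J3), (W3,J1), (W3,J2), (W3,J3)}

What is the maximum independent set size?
Maximum independent set = 3

By König's theorem:
- Min vertex cover = Max matching = 3
- Max independent set = Total vertices - Min vertex cover
- Max independent set = 6 - 3 = 3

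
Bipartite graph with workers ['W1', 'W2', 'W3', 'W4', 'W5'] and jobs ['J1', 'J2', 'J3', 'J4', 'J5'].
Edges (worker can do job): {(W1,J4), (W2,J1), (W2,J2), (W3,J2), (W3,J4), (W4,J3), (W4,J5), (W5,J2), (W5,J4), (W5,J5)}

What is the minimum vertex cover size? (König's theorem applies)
Minimum vertex cover size = 5

By König's theorem: in bipartite graphs,
min vertex cover = max matching = 5

Maximum matching has size 5, so minimum vertex cover also has size 5.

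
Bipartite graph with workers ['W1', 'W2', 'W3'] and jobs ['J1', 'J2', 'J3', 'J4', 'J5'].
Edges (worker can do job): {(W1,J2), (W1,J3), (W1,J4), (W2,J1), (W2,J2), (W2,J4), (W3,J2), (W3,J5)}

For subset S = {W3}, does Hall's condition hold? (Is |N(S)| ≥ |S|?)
Yes: |N(S)| = 2, |S| = 1

Subset S = {W3}
Neighbors N(S) = {J2, J5}

|N(S)| = 2, |S| = 1
Hall's condition: |N(S)| ≥ |S| is satisfied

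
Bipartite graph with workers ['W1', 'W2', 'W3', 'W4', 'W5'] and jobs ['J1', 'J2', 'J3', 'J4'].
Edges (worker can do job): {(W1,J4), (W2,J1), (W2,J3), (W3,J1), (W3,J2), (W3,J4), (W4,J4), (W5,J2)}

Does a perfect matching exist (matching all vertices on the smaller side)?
Yes, perfect matching exists (size 4)

Perfect matching: {(W2,J3), (W3,J1), (W4,J4), (W5,J2)}
All 4 vertices on the smaller side are matched.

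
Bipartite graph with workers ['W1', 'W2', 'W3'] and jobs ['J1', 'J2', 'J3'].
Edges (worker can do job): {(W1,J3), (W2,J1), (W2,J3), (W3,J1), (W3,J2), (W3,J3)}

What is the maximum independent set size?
Maximum independent set = 3

By König's theorem:
- Min vertex cover = Max matching = 3
- Max independent set = Total vertices - Min vertex cover
- Max independent set = 6 - 3 = 3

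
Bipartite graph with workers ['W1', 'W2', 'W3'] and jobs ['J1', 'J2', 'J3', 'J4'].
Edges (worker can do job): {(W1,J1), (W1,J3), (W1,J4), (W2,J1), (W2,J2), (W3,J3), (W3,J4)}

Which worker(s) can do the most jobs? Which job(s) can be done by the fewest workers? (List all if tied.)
Most versatile: W1 (3 jobs); Least covered: J2 (1 workers)

Worker degrees (jobs they can do): W1:3, W2:2, W3:2
Job degrees (workers who can do it): J1:2, J2:1, J3:2, J4:2

Maximum worker degree is 3, achieved by: W1
Minimum job degree is 1, achieved by: J2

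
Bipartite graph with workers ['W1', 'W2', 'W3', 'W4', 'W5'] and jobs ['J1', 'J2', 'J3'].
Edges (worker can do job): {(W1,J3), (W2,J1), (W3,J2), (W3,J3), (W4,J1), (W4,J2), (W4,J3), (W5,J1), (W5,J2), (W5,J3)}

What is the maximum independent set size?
Maximum independent set = 5

By König's theorem:
- Min vertex cover = Max matching = 3
- Max independent set = Total vertices - Min vertex cover
- Max independent set = 8 - 3 = 5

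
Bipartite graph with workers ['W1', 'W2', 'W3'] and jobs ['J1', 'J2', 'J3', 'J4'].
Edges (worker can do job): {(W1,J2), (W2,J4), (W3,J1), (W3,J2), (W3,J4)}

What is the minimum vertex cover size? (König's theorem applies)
Minimum vertex cover size = 3

By König's theorem: in bipartite graphs,
min vertex cover = max matching = 3

Maximum matching has size 3, so minimum vertex cover also has size 3.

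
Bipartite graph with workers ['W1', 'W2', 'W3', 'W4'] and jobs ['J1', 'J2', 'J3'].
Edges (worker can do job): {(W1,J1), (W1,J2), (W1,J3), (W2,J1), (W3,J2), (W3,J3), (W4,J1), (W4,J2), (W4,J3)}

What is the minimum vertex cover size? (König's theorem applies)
Minimum vertex cover size = 3

By König's theorem: in bipartite graphs,
min vertex cover = max matching = 3

Maximum matching has size 3, so minimum vertex cover also has size 3.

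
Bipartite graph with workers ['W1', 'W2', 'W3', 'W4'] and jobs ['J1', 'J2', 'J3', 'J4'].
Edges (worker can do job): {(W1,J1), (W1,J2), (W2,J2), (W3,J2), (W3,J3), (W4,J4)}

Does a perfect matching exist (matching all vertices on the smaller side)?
Yes, perfect matching exists (size 4)

Perfect matching: {(W1,J1), (W2,J2), (W3,J3), (W4,J4)}
All 4 vertices on the smaller side are matched.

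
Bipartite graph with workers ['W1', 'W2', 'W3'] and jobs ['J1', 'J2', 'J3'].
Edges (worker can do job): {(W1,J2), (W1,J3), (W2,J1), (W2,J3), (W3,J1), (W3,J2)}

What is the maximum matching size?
Maximum matching size = 3

Maximum matching: {(W1,J3), (W2,J1), (W3,J2)}
Size: 3

This assigns 3 workers to 3 distinct jobs.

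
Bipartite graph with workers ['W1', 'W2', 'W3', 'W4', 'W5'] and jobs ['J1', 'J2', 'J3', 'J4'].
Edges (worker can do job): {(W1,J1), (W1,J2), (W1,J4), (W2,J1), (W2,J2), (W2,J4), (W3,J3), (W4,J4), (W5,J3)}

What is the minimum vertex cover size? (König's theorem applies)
Minimum vertex cover size = 4

By König's theorem: in bipartite graphs,
min vertex cover = max matching = 4

Maximum matching has size 4, so minimum vertex cover also has size 4.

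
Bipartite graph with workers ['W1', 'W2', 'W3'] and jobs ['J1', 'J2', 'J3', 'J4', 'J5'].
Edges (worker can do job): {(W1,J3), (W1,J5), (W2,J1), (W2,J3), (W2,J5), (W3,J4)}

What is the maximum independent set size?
Maximum independent set = 5

By König's theorem:
- Min vertex cover = Max matching = 3
- Max independent set = Total vertices - Min vertex cover
- Max independent set = 8 - 3 = 5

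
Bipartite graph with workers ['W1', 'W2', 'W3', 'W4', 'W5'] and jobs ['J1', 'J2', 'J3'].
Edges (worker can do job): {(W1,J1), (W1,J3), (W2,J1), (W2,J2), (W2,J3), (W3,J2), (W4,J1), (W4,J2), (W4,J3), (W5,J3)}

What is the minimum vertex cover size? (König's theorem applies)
Minimum vertex cover size = 3

By König's theorem: in bipartite graphs,
min vertex cover = max matching = 3

Maximum matching has size 3, so minimum vertex cover also has size 3.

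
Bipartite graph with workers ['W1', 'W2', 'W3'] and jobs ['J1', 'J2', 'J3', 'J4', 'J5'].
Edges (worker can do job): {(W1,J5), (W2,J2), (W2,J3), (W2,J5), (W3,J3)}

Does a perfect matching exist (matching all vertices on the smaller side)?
Yes, perfect matching exists (size 3)

Perfect matching: {(W1,J5), (W2,J2), (W3,J3)}
All 3 vertices on the smaller side are matched.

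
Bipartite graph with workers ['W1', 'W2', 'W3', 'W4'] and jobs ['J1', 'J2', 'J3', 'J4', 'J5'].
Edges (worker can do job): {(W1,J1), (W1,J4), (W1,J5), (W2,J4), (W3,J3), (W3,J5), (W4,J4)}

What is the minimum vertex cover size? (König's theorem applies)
Minimum vertex cover size = 3

By König's theorem: in bipartite graphs,
min vertex cover = max matching = 3

Maximum matching has size 3, so minimum vertex cover also has size 3.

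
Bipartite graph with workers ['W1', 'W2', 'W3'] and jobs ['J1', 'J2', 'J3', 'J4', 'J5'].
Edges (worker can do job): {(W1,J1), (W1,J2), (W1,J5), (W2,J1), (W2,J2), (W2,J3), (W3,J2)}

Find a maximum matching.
Matching: {(W1,J1), (W2,J3), (W3,J2)}

Maximum matching (size 3):
  W1 → J1
  W2 → J3
  W3 → J2

Each worker is assigned to at most one job, and each job to at most one worker.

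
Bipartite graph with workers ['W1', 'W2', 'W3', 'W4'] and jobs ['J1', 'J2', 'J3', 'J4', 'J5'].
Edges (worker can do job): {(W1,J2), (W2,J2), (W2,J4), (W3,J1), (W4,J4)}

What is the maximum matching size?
Maximum matching size = 3

Maximum matching: {(W1,J2), (W3,J1), (W4,J4)}
Size: 3

This assigns 3 workers to 3 distinct jobs.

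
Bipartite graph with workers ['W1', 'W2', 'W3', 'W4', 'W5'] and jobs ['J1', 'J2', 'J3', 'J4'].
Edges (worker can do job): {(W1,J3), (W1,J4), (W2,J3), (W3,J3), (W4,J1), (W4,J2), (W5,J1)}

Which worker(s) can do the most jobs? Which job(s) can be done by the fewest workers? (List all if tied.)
Most versatile: W1, W4 (2 jobs); Least covered: J2, J4 (1 workers)

Worker degrees (jobs they can do): W1:2, W2:1, W3:1, W4:2, W5:1
Job degrees (workers who can do it): J1:2, J2:1, J3:3, J4:1

Maximum worker degree is 2, achieved by: W1, W4
Minimum job degree is 1, achieved by: J2, J4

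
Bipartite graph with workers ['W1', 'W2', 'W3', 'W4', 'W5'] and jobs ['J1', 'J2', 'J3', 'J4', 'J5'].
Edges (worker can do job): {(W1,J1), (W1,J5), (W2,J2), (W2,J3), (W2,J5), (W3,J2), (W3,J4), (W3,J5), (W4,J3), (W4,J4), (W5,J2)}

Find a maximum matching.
Matching: {(W1,J1), (W2,J5), (W3,J4), (W4,J3), (W5,J2)}

Maximum matching (size 5):
  W1 → J1
  W2 → J5
  W3 → J4
  W4 → J3
  W5 → J2

Each worker is assigned to at most one job, and each job to at most one worker.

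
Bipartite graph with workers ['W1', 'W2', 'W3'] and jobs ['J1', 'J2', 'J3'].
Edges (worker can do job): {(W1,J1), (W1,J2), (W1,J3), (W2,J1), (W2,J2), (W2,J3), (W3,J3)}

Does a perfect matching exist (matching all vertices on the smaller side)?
Yes, perfect matching exists (size 3)

Perfect matching: {(W1,J1), (W2,J2), (W3,J3)}
All 3 vertices on the smaller side are matched.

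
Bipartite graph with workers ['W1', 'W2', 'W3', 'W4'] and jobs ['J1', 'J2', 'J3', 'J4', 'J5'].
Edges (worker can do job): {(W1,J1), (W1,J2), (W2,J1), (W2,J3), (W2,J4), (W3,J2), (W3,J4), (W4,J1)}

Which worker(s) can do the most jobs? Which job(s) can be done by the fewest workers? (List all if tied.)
Most versatile: W2 (3 jobs); Least covered: J5 (0 workers)

Worker degrees (jobs they can do): W1:2, W2:3, W3:2, W4:1
Job degrees (workers who can do it): J1:3, J2:2, J3:1, J4:2, J5:0

Maximum worker degree is 3, achieved by: W2
Minimum job degree is 0, achieved by: J5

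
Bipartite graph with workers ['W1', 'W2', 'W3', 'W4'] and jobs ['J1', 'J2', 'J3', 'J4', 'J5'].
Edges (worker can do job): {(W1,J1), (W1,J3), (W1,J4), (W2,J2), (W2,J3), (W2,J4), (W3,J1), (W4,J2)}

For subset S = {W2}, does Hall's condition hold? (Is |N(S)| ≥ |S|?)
Yes: |N(S)| = 3, |S| = 1

Subset S = {W2}
Neighbors N(S) = {J2, J3, J4}

|N(S)| = 3, |S| = 1
Hall's condition: |N(S)| ≥ |S| is satisfied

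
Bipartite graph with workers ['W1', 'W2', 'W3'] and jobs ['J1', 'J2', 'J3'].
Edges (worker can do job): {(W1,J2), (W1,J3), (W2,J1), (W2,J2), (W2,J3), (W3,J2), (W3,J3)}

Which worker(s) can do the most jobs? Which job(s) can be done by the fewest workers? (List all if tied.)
Most versatile: W2 (3 jobs); Least covered: J1 (1 workers)

Worker degrees (jobs they can do): W1:2, W2:3, W3:2
Job degrees (workers who can do it): J1:1, J2:3, J3:3

Maximum worker degree is 3, achieved by: W2
Minimum job degree is 1, achieved by: J1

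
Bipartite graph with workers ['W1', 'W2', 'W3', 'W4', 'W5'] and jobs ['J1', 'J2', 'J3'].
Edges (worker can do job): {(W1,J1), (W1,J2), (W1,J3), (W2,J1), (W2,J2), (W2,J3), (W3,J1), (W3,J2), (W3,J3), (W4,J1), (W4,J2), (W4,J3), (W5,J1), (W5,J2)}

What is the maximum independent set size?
Maximum independent set = 5

By König's theorem:
- Min vertex cover = Max matching = 3
- Max independent set = Total vertices - Min vertex cover
- Max independent set = 8 - 3 = 5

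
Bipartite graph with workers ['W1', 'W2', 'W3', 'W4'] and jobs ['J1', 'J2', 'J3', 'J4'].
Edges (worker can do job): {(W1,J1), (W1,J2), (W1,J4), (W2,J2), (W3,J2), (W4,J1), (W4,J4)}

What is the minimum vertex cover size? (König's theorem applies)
Minimum vertex cover size = 3

By König's theorem: in bipartite graphs,
min vertex cover = max matching = 3

Maximum matching has size 3, so minimum vertex cover also has size 3.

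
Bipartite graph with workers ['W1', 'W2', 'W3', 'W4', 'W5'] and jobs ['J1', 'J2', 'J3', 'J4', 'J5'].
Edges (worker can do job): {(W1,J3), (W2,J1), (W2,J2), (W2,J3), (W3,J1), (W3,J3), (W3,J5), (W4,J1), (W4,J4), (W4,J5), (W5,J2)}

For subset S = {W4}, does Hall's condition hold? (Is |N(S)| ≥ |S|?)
Yes: |N(S)| = 3, |S| = 1

Subset S = {W4}
Neighbors N(S) = {J1, J4, J5}

|N(S)| = 3, |S| = 1
Hall's condition: |N(S)| ≥ |S| is satisfied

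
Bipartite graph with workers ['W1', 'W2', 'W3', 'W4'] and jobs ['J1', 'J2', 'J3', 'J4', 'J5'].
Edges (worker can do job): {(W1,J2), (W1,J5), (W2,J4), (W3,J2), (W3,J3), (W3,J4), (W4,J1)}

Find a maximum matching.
Matching: {(W1,J2), (W2,J4), (W3,J3), (W4,J1)}

Maximum matching (size 4):
  W1 → J2
  W2 → J4
  W3 → J3
  W4 → J1

Each worker is assigned to at most one job, and each job to at most one worker.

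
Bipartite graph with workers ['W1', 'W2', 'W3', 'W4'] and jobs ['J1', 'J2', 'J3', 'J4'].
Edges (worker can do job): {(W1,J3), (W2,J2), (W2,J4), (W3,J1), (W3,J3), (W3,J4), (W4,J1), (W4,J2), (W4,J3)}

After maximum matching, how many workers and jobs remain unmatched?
Unmatched: 0 workers, 0 jobs

Maximum matching size: 4
Workers: 4 total, 4 matched, 0 unmatched
Jobs: 4 total, 4 matched, 0 unmatched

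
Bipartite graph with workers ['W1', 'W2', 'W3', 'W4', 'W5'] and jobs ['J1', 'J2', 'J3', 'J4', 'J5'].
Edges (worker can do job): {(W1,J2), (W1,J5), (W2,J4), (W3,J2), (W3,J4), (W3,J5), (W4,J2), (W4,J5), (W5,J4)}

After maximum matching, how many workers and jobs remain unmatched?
Unmatched: 2 workers, 2 jobs

Maximum matching size: 3
Workers: 5 total, 3 matched, 2 unmatched
Jobs: 5 total, 3 matched, 2 unmatched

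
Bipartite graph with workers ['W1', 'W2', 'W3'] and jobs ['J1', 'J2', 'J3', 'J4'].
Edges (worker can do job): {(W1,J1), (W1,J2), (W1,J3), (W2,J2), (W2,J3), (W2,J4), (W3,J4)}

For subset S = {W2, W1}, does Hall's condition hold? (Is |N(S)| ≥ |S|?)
Yes: |N(S)| = 4, |S| = 2

Subset S = {W2, W1}
Neighbors N(S) = {J1, J2, J3, J4}

|N(S)| = 4, |S| = 2
Hall's condition: |N(S)| ≥ |S| is satisfied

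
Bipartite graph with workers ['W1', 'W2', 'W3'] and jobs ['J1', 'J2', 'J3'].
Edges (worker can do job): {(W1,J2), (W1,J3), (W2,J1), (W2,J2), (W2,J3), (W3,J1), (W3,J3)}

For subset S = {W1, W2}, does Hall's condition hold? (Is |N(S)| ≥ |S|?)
Yes: |N(S)| = 3, |S| = 2

Subset S = {W1, W2}
Neighbors N(S) = {J1, J2, J3}

|N(S)| = 3, |S| = 2
Hall's condition: |N(S)| ≥ |S| is satisfied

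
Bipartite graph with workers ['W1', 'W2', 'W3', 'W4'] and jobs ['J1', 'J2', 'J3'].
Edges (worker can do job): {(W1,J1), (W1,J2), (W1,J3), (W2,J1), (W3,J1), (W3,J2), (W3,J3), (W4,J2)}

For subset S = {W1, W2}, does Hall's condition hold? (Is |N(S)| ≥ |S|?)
Yes: |N(S)| = 3, |S| = 2

Subset S = {W1, W2}
Neighbors N(S) = {J1, J2, J3}

|N(S)| = 3, |S| = 2
Hall's condition: |N(S)| ≥ |S| is satisfied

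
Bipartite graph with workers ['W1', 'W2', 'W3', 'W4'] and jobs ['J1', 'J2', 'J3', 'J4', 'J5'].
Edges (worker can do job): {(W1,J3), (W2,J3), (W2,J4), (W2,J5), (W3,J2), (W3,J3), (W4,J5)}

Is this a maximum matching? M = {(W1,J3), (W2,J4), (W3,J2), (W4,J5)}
Yes, size 4 is maximum

Proposed matching has size 4.
Maximum matching size for this graph: 4.

This is a maximum matching.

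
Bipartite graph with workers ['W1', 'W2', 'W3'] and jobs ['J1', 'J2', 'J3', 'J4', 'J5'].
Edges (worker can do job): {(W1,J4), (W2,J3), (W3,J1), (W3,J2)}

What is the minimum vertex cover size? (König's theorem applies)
Minimum vertex cover size = 3

By König's theorem: in bipartite graphs,
min vertex cover = max matching = 3

Maximum matching has size 3, so minimum vertex cover also has size 3.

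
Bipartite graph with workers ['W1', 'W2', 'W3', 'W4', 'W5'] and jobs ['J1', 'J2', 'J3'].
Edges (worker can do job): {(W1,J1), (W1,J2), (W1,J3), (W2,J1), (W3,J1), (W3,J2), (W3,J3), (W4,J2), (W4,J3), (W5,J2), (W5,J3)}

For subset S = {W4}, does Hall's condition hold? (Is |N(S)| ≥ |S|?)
Yes: |N(S)| = 2, |S| = 1

Subset S = {W4}
Neighbors N(S) = {J2, J3}

|N(S)| = 2, |S| = 1
Hall's condition: |N(S)| ≥ |S| is satisfied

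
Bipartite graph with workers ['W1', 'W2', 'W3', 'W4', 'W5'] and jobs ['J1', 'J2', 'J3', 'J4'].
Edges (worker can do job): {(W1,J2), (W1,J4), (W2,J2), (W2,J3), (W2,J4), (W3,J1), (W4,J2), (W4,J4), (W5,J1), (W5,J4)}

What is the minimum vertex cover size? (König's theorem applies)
Minimum vertex cover size = 4

By König's theorem: in bipartite graphs,
min vertex cover = max matching = 4

Maximum matching has size 4, so minimum vertex cover also has size 4.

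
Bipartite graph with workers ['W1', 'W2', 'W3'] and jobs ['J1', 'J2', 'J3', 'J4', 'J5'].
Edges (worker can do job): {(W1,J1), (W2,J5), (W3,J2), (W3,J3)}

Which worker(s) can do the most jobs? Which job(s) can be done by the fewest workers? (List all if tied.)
Most versatile: W3 (2 jobs); Least covered: J4 (0 workers)

Worker degrees (jobs they can do): W1:1, W2:1, W3:2
Job degrees (workers who can do it): J1:1, J2:1, J3:1, J4:0, J5:1

Maximum worker degree is 2, achieved by: W3
Minimum job degree is 0, achieved by: J4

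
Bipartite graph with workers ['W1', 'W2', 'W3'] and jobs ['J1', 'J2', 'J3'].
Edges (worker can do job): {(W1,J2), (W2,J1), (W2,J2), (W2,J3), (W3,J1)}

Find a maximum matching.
Matching: {(W1,J2), (W2,J3), (W3,J1)}

Maximum matching (size 3):
  W1 → J2
  W2 → J3
  W3 → J1

Each worker is assigned to at most one job, and each job to at most one worker.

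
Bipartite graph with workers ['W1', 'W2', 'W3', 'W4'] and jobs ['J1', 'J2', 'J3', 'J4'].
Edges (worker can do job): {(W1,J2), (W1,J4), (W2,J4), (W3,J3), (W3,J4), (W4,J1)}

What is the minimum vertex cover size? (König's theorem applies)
Minimum vertex cover size = 4

By König's theorem: in bipartite graphs,
min vertex cover = max matching = 4

Maximum matching has size 4, so minimum vertex cover also has size 4.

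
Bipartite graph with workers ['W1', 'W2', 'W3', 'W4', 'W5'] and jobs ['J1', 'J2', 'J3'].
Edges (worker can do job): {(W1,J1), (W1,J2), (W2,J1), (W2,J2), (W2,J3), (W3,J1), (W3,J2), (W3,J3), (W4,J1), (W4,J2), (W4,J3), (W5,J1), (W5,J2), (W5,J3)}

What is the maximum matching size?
Maximum matching size = 3

Maximum matching: {(W3,J3), (W4,J2), (W5,J1)}
Size: 3

This assigns 3 workers to 3 distinct jobs.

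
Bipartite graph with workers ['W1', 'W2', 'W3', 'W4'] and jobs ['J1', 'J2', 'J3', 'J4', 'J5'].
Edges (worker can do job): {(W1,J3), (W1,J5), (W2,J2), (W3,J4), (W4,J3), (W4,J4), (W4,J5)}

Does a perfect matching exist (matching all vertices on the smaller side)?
Yes, perfect matching exists (size 4)

Perfect matching: {(W1,J5), (W2,J2), (W3,J4), (W4,J3)}
All 4 vertices on the smaller side are matched.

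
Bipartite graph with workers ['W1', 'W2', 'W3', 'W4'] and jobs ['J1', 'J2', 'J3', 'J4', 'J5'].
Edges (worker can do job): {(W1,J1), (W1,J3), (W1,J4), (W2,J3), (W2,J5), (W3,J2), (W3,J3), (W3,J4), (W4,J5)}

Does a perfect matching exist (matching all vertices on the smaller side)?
Yes, perfect matching exists (size 4)

Perfect matching: {(W1,J4), (W2,J3), (W3,J2), (W4,J5)}
All 4 vertices on the smaller side are matched.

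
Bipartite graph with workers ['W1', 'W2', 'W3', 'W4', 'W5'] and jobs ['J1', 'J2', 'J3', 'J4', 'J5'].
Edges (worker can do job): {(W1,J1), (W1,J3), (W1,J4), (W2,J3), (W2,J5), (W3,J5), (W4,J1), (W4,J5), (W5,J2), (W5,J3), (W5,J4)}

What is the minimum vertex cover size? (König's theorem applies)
Minimum vertex cover size = 5

By König's theorem: in bipartite graphs,
min vertex cover = max matching = 5

Maximum matching has size 5, so minimum vertex cover also has size 5.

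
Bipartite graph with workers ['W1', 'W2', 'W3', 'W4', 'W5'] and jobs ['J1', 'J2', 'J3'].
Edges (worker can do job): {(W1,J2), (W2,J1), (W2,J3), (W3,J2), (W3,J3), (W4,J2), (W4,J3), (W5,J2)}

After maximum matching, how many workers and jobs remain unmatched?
Unmatched: 2 workers, 0 jobs

Maximum matching size: 3
Workers: 5 total, 3 matched, 2 unmatched
Jobs: 3 total, 3 matched, 0 unmatched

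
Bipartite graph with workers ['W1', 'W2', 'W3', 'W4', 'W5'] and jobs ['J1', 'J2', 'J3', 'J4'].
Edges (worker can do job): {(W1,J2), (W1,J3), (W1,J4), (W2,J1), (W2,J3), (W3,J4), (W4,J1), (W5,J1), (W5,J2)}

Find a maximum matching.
Matching: {(W1,J2), (W2,J3), (W3,J4), (W5,J1)}

Maximum matching (size 4):
  W1 → J2
  W2 → J3
  W3 → J4
  W5 → J1

Each worker is assigned to at most one job, and each job to at most one worker.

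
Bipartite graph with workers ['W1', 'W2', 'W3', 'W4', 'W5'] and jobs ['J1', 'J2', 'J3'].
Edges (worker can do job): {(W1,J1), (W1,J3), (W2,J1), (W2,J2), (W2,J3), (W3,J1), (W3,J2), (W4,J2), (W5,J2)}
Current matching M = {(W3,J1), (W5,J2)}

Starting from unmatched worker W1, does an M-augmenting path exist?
Yes: W1 → J3

An M-augmenting path alternates non-matching / matching edges, starting and ending at unmatched vertices.
Path: W1 → J3
(J3 is unmatched in M, so the path is augmenting.)
Flipping edges along this path would increase |M| from 2 to 3.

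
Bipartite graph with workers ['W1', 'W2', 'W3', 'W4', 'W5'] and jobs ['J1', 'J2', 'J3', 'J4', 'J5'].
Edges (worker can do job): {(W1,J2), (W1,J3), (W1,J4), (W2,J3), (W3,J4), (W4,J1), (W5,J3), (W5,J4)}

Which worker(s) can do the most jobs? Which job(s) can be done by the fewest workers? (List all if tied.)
Most versatile: W1 (3 jobs); Least covered: J5 (0 workers)

Worker degrees (jobs they can do): W1:3, W2:1, W3:1, W4:1, W5:2
Job degrees (workers who can do it): J1:1, J2:1, J3:3, J4:3, J5:0

Maximum worker degree is 3, achieved by: W1
Minimum job degree is 0, achieved by: J5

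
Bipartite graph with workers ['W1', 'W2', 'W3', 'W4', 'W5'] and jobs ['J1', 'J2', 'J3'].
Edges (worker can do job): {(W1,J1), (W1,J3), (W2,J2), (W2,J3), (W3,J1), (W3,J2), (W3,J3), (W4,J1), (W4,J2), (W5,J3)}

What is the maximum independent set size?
Maximum independent set = 5

By König's theorem:
- Min vertex cover = Max matching = 3
- Max independent set = Total vertices - Min vertex cover
- Max independent set = 8 - 3 = 5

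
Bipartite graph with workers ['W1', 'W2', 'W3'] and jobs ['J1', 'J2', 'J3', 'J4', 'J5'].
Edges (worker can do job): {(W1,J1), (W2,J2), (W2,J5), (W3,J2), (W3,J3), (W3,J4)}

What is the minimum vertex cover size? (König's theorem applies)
Minimum vertex cover size = 3

By König's theorem: in bipartite graphs,
min vertex cover = max matching = 3

Maximum matching has size 3, so minimum vertex cover also has size 3.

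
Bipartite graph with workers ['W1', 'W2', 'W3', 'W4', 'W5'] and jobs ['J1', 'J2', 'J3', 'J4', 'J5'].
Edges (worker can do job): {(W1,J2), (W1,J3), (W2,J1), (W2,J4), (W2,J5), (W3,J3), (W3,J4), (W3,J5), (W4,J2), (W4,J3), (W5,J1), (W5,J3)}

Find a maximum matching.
Matching: {(W1,J2), (W2,J5), (W3,J4), (W4,J3), (W5,J1)}

Maximum matching (size 5):
  W1 → J2
  W2 → J5
  W3 → J4
  W4 → J3
  W5 → J1

Each worker is assigned to at most one job, and each job to at most one worker.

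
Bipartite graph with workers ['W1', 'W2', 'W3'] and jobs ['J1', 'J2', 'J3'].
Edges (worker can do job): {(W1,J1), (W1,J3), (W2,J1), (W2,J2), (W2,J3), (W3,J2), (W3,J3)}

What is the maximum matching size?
Maximum matching size = 3

Maximum matching: {(W1,J1), (W2,J3), (W3,J2)}
Size: 3

This assigns 3 workers to 3 distinct jobs.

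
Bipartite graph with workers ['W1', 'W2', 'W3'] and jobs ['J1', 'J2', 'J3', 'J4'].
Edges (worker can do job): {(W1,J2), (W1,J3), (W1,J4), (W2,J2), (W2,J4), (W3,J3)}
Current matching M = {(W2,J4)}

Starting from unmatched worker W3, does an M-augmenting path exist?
Yes: W3 → J3

An M-augmenting path alternates non-matching / matching edges, starting and ending at unmatched vertices.
Path: W3 → J3
(J3 is unmatched in M, so the path is augmenting.)
Flipping edges along this path would increase |M| from 1 to 2.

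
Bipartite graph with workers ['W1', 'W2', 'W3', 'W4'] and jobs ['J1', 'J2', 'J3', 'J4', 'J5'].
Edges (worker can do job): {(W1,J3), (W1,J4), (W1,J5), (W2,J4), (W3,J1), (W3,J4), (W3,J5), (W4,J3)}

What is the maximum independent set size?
Maximum independent set = 5

By König's theorem:
- Min vertex cover = Max matching = 4
- Max independent set = Total vertices - Min vertex cover
- Max independent set = 9 - 4 = 5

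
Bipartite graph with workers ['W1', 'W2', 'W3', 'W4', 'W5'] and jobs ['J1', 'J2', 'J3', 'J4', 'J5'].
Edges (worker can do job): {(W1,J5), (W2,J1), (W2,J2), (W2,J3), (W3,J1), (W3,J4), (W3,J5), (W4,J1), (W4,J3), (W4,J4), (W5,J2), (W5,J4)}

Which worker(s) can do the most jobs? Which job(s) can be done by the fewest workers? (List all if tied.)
Most versatile: W2, W3, W4 (3 jobs); Least covered: J2, J3, J5 (2 workers)

Worker degrees (jobs they can do): W1:1, W2:3, W3:3, W4:3, W5:2
Job degrees (workers who can do it): J1:3, J2:2, J3:2, J4:3, J5:2

Maximum worker degree is 3, achieved by: W2, W3, W4
Minimum job degree is 2, achieved by: J2, J3, J5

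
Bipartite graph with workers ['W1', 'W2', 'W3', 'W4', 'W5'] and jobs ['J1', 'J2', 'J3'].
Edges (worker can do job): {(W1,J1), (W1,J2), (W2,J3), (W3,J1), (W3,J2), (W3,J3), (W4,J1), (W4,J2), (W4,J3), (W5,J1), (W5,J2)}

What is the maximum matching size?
Maximum matching size = 3

Maximum matching: {(W3,J2), (W4,J3), (W5,J1)}
Size: 3

This assigns 3 workers to 3 distinct jobs.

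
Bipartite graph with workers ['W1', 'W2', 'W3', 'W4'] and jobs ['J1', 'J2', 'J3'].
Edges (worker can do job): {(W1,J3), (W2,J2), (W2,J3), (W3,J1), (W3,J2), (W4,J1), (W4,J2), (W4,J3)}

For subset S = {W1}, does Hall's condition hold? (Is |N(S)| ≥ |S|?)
Yes: |N(S)| = 1, |S| = 1

Subset S = {W1}
Neighbors N(S) = {J3}

|N(S)| = 1, |S| = 1
Hall's condition: |N(S)| ≥ |S| is satisfied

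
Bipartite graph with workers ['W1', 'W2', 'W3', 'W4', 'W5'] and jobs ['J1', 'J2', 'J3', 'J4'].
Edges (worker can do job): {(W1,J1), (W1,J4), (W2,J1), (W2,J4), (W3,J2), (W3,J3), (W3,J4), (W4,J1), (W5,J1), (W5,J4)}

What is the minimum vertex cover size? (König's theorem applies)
Minimum vertex cover size = 3

By König's theorem: in bipartite graphs,
min vertex cover = max matching = 3

Maximum matching has size 3, so minimum vertex cover also has size 3.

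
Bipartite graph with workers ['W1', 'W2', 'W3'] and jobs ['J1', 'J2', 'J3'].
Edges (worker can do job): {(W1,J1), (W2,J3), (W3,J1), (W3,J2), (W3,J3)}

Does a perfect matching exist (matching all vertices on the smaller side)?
Yes, perfect matching exists (size 3)

Perfect matching: {(W1,J1), (W2,J3), (W3,J2)}
All 3 vertices on the smaller side are matched.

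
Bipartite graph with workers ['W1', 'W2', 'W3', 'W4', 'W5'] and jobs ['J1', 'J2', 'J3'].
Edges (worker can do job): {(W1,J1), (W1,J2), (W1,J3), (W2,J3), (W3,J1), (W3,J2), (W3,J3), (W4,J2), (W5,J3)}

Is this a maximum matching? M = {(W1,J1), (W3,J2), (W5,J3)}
Yes, size 3 is maximum

Proposed matching has size 3.
Maximum matching size for this graph: 3.

This is a maximum matching.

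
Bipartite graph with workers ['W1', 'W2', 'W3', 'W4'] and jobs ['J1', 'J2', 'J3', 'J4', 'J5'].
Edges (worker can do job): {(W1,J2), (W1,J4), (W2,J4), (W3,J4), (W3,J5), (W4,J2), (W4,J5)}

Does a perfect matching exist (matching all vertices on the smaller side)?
No, maximum matching has size 3 < 4

Maximum matching has size 3, need 4 for perfect matching.
Unmatched workers: ['W2']
Unmatched jobs: ['J3', 'J1']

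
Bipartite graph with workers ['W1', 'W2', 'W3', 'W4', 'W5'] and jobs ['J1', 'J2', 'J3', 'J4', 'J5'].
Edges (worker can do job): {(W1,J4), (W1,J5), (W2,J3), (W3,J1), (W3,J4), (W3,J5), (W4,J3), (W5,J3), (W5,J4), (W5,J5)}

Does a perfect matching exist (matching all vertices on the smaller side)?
No, maximum matching has size 4 < 5

Maximum matching has size 4, need 5 for perfect matching.
Unmatched workers: ['W2']
Unmatched jobs: ['J2']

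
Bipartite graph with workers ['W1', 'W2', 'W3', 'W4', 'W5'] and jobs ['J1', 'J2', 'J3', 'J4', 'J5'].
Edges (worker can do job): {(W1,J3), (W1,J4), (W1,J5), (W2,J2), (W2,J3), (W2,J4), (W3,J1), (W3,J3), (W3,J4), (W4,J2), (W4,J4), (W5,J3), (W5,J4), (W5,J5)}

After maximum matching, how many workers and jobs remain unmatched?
Unmatched: 0 workers, 0 jobs

Maximum matching size: 5
Workers: 5 total, 5 matched, 0 unmatched
Jobs: 5 total, 5 matched, 0 unmatched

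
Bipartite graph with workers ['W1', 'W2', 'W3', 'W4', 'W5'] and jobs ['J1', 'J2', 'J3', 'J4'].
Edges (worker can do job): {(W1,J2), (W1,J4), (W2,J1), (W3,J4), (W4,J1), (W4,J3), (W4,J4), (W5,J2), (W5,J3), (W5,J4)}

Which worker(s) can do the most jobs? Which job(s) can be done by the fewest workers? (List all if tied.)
Most versatile: W4, W5 (3 jobs); Least covered: J1, J2, J3 (2 workers)

Worker degrees (jobs they can do): W1:2, W2:1, W3:1, W4:3, W5:3
Job degrees (workers who can do it): J1:2, J2:2, J3:2, J4:4

Maximum worker degree is 3, achieved by: W4, W5
Minimum job degree is 2, achieved by: J1, J2, J3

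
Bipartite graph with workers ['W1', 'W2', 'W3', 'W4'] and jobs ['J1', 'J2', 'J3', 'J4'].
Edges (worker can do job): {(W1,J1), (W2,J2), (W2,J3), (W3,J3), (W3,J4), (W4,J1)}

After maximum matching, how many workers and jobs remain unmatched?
Unmatched: 1 workers, 1 jobs

Maximum matching size: 3
Workers: 4 total, 3 matched, 1 unmatched
Jobs: 4 total, 3 matched, 1 unmatched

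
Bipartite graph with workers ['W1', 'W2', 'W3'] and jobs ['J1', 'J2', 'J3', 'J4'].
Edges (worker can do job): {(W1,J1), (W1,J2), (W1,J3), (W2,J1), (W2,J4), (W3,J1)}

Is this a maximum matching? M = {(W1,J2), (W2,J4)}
No, size 2 is not maximum

Proposed matching has size 2.
Maximum matching size for this graph: 3.

This is NOT maximum - can be improved to size 3.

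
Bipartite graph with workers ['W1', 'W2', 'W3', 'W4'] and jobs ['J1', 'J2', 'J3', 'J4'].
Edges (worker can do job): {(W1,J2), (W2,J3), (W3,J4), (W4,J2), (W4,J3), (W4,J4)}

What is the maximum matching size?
Maximum matching size = 3

Maximum matching: {(W1,J2), (W2,J3), (W4,J4)}
Size: 3

This assigns 3 workers to 3 distinct jobs.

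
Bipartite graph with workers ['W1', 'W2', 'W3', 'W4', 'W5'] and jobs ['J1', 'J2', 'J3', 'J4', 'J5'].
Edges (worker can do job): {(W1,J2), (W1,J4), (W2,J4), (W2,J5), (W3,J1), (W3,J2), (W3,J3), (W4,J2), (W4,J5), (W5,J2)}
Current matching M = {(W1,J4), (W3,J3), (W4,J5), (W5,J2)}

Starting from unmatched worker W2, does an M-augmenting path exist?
No augmenting path from W2

Alternating search from W2 reaches jobs: {J2, J4, J5}.
Every reachable job is already matched in M, and following those matched edges back to workers exposes no further unvisited jobs.
No M-augmenting path from W2 exists.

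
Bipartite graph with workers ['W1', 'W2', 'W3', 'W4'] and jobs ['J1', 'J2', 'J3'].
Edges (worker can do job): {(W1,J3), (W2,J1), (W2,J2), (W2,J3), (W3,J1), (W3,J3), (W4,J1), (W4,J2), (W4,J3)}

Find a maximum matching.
Matching: {(W2,J2), (W3,J1), (W4,J3)}

Maximum matching (size 3):
  W2 → J2
  W3 → J1
  W4 → J3

Each worker is assigned to at most one job, and each job to at most one worker.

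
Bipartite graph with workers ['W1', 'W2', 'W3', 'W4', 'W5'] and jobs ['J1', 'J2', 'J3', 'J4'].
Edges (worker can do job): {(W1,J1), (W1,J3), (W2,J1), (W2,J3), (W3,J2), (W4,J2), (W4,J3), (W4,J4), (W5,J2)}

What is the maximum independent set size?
Maximum independent set = 5

By König's theorem:
- Min vertex cover = Max matching = 4
- Max independent set = Total vertices - Min vertex cover
- Max independent set = 9 - 4 = 5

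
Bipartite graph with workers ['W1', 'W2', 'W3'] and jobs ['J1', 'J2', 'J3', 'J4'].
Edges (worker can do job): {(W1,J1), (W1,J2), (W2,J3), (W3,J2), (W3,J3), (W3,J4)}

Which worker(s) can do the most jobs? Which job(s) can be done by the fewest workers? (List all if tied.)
Most versatile: W3 (3 jobs); Least covered: J1, J4 (1 workers)

Worker degrees (jobs they can do): W1:2, W2:1, W3:3
Job degrees (workers who can do it): J1:1, J2:2, J3:2, J4:1

Maximum worker degree is 3, achieved by: W3
Minimum job degree is 1, achieved by: J1, J4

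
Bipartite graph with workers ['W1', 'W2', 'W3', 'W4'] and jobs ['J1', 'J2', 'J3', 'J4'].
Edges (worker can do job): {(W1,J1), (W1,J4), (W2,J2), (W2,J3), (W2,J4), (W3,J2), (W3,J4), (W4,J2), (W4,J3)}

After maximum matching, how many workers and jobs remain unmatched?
Unmatched: 0 workers, 0 jobs

Maximum matching size: 4
Workers: 4 total, 4 matched, 0 unmatched
Jobs: 4 total, 4 matched, 0 unmatched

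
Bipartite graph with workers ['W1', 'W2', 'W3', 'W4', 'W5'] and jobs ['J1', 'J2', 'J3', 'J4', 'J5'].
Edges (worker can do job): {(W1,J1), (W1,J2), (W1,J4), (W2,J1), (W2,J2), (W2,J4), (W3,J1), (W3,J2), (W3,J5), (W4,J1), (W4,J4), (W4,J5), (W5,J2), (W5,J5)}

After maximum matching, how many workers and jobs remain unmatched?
Unmatched: 1 workers, 1 jobs

Maximum matching size: 4
Workers: 5 total, 4 matched, 1 unmatched
Jobs: 5 total, 4 matched, 1 unmatched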